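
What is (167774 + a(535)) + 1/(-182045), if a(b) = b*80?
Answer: 38333943829/182045 ≈ 2.1057e+5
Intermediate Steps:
a(b) = 80*b
(167774 + a(535)) + 1/(-182045) = (167774 + 80*535) + 1/(-182045) = (167774 + 42800) - 1/182045 = 210574 - 1/182045 = 38333943829/182045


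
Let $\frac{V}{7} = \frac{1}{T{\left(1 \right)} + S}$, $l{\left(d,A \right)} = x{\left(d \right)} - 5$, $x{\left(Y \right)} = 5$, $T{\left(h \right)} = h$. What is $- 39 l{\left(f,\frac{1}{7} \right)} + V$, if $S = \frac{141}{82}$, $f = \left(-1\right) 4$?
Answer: $\frac{574}{223} \approx 2.574$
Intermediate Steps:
$f = -4$
$S = \frac{141}{82}$ ($S = 141 \cdot \frac{1}{82} = \frac{141}{82} \approx 1.7195$)
$l{\left(d,A \right)} = 0$ ($l{\left(d,A \right)} = 5 - 5 = 0$)
$V = \frac{574}{223}$ ($V = \frac{7}{1 + \frac{141}{82}} = \frac{7}{\frac{223}{82}} = 7 \cdot \frac{82}{223} = \frac{574}{223} \approx 2.574$)
$- 39 l{\left(f,\frac{1}{7} \right)} + V = \left(-39\right) 0 + \frac{574}{223} = 0 + \frac{574}{223} = \frac{574}{223}$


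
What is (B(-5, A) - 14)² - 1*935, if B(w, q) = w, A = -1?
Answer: -574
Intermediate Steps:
(B(-5, A) - 14)² - 1*935 = (-5 - 14)² - 1*935 = (-19)² - 935 = 361 - 935 = -574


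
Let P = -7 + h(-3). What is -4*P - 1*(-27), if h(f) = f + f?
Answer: 79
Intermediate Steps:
h(f) = 2*f
P = -13 (P = -7 + 2*(-3) = -7 - 6 = -13)
-4*P - 1*(-27) = -4*(-13) - 1*(-27) = 52 + 27 = 79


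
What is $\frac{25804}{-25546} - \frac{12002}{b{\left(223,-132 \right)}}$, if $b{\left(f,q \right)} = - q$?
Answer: $- \frac{77502305}{843018} \approx -91.934$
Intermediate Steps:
$\frac{25804}{-25546} - \frac{12002}{b{\left(223,-132 \right)}} = \frac{25804}{-25546} - \frac{12002}{\left(-1\right) \left(-132\right)} = 25804 \left(- \frac{1}{25546}\right) - \frac{12002}{132} = - \frac{12902}{12773} - \frac{6001}{66} = - \frac{77502305}{843018}$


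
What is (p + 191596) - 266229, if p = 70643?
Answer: -3990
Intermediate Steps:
(p + 191596) - 266229 = (70643 + 191596) - 266229 = 262239 - 266229 = -3990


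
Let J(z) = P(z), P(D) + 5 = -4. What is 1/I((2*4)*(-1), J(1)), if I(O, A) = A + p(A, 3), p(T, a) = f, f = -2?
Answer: -1/11 ≈ -0.090909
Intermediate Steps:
p(T, a) = -2
P(D) = -9 (P(D) = -5 - 4 = -9)
J(z) = -9
I(O, A) = -2 + A (I(O, A) = A - 2 = -2 + A)
1/I((2*4)*(-1), J(1)) = 1/(-2 - 9) = 1/(-11) = -1/11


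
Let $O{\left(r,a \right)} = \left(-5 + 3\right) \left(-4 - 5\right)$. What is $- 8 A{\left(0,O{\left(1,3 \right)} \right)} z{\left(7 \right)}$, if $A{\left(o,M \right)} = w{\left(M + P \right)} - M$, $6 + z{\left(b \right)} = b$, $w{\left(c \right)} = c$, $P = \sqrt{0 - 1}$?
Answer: $- 8 i \approx - 8.0 i$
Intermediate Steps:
$P = i$ ($P = \sqrt{-1} = i \approx 1.0 i$)
$O{\left(r,a \right)} = 18$ ($O{\left(r,a \right)} = \left(-2\right) \left(-9\right) = 18$)
$z{\left(b \right)} = -6 + b$
$A{\left(o,M \right)} = i$ ($A{\left(o,M \right)} = \left(M + i\right) - M = \left(i + M\right) - M = i$)
$- 8 A{\left(0,O{\left(1,3 \right)} \right)} z{\left(7 \right)} = - 8 i \left(-6 + 7\right) = - 8 i 1 = - 8 i$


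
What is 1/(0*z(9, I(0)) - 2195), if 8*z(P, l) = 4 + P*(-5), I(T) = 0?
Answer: -1/2195 ≈ -0.00045558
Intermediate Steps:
z(P, l) = ½ - 5*P/8 (z(P, l) = (4 + P*(-5))/8 = (4 - 5*P)/8 = ½ - 5*P/8)
1/(0*z(9, I(0)) - 2195) = 1/(0*(½ - 5/8*9) - 2195) = 1/(0*(½ - 45/8) - 2195) = 1/(0*(-41/8) - 2195) = 1/(0 - 2195) = 1/(-2195) = -1/2195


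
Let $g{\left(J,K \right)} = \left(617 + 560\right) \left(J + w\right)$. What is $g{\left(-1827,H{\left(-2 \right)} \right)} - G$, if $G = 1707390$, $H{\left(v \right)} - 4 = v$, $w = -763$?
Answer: $-4755820$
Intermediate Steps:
$H{\left(v \right)} = 4 + v$
$g{\left(J,K \right)} = -898051 + 1177 J$ ($g{\left(J,K \right)} = \left(617 + 560\right) \left(J - 763\right) = 1177 \left(-763 + J\right) = -898051 + 1177 J$)
$g{\left(-1827,H{\left(-2 \right)} \right)} - G = \left(-898051 + 1177 \left(-1827\right)\right) - 1707390 = \left(-898051 - 2150379\right) - 1707390 = -3048430 - 1707390 = -4755820$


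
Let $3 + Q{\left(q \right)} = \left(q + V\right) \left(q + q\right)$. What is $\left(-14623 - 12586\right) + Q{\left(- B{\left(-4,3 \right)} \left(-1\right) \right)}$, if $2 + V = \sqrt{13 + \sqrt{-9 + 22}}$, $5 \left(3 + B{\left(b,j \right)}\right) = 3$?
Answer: $- \frac{679772}{25} - \frac{24 \sqrt{13 + \sqrt{13}}}{5} \approx -27210.0$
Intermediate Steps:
$B{\left(b,j \right)} = - \frac{12}{5}$ ($B{\left(b,j \right)} = -3 + \frac{1}{5} \cdot 3 = -3 + \frac{3}{5} = - \frac{12}{5}$)
$V = -2 + \sqrt{13 + \sqrt{13}}$ ($V = -2 + \sqrt{13 + \sqrt{-9 + 22}} = -2 + \sqrt{13 + \sqrt{13}} \approx 2.075$)
$Q{\left(q \right)} = -3 + 2 q \left(-2 + q + \sqrt{13 + \sqrt{13}}\right)$ ($Q{\left(q \right)} = -3 + \left(q - \left(2 - \sqrt{13 + \sqrt{13}}\right)\right) \left(q + q\right) = -3 + \left(-2 + q + \sqrt{13 + \sqrt{13}}\right) 2 q = -3 + 2 q \left(-2 + q + \sqrt{13 + \sqrt{13}}\right)$)
$\left(-14623 - 12586\right) + Q{\left(- B{\left(-4,3 \right)} \left(-1\right) \right)} = \left(-14623 - 12586\right) - \left(3 - \frac{288}{25} + 2 \left(-1\right) \left(- \frac{12}{5}\right) \left(-1\right) \left(2 - \sqrt{13 + \sqrt{13}}\right)\right) = -27209 - \left(3 - \frac{288}{25} + 2 \cdot \frac{12}{5} \left(-1\right) \left(2 - \sqrt{13 + \sqrt{13}}\right)\right) = -27209 - \left(3 - \frac{288}{25} - \frac{24 \left(2 - \sqrt{13 + \sqrt{13}}\right)}{5}\right) = -27209 + \left(-3 + 2 \cdot \frac{144}{25} + \left(\frac{48}{5} - \frac{24 \sqrt{13 + \sqrt{13}}}{5}\right)\right) = -27209 + \left(-3 + \frac{288}{25} + \left(\frac{48}{5} - \frac{24 \sqrt{13 + \sqrt{13}}}{5}\right)\right) = -27209 + \left(\frac{453}{25} - \frac{24 \sqrt{13 + \sqrt{13}}}{5}\right) = - \frac{679772}{25} - \frac{24 \sqrt{13 + \sqrt{13}}}{5}$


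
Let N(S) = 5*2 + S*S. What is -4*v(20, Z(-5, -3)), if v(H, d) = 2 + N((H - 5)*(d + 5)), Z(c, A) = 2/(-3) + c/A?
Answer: -32448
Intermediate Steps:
Z(c, A) = -⅔ + c/A (Z(c, A) = 2*(-⅓) + c/A = -⅔ + c/A)
N(S) = 10 + S²
v(H, d) = 12 + (-5 + H)²*(5 + d)² (v(H, d) = 2 + (10 + ((H - 5)*(d + 5))²) = 2 + (10 + ((-5 + H)*(5 + d))²) = 2 + (10 + (-5 + H)²*(5 + d)²) = 12 + (-5 + H)²*(5 + d)²)
-4*v(20, Z(-5, -3)) = -4*(12 + (-25 - 5*(-⅔ - 5/(-3)) + 5*20 + 20*(-⅔ - 5/(-3)))²) = -4*(12 + (-25 - 5*(-⅔ - 5*(-⅓)) + 100 + 20*(-⅔ - 5*(-⅓)))²) = -4*(12 + (-25 - 5*(-⅔ + 5/3) + 100 + 20*(-⅔ + 5/3))²) = -4*(12 + (-25 - 5*1 + 100 + 20*1)²) = -4*(12 + (-25 - 5 + 100 + 20)²) = -4*(12 + 90²) = -4*(12 + 8100) = -4*8112 = -32448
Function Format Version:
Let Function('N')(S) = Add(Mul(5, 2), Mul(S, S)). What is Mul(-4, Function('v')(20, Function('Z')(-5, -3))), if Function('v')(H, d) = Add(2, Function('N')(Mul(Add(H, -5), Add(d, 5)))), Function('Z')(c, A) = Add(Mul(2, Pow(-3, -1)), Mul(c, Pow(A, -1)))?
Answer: -32448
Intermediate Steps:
Function('Z')(c, A) = Add(Rational(-2, 3), Mul(c, Pow(A, -1))) (Function('Z')(c, A) = Add(Mul(2, Rational(-1, 3)), Mul(c, Pow(A, -1))) = Add(Rational(-2, 3), Mul(c, Pow(A, -1))))
Function('N')(S) = Add(10, Pow(S, 2))
Function('v')(H, d) = Add(12, Mul(Pow(Add(-5, H), 2), Pow(Add(5, d), 2))) (Function('v')(H, d) = Add(2, Add(10, Pow(Mul(Add(H, -5), Add(d, 5)), 2))) = Add(2, Add(10, Pow(Mul(Add(-5, H), Add(5, d)), 2))) = Add(2, Add(10, Mul(Pow(Add(-5, H), 2), Pow(Add(5, d), 2)))) = Add(12, Mul(Pow(Add(-5, H), 2), Pow(Add(5, d), 2))))
Mul(-4, Function('v')(20, Function('Z')(-5, -3))) = Mul(-4, Add(12, Pow(Add(-25, Mul(-5, Add(Rational(-2, 3), Mul(-5, Pow(-3, -1)))), Mul(5, 20), Mul(20, Add(Rational(-2, 3), Mul(-5, Pow(-3, -1))))), 2))) = Mul(-4, Add(12, Pow(Add(-25, Mul(-5, Add(Rational(-2, 3), Mul(-5, Rational(-1, 3)))), 100, Mul(20, Add(Rational(-2, 3), Mul(-5, Rational(-1, 3))))), 2))) = Mul(-4, Add(12, Pow(Add(-25, Mul(-5, Add(Rational(-2, 3), Rational(5, 3))), 100, Mul(20, Add(Rational(-2, 3), Rational(5, 3)))), 2))) = Mul(-4, Add(12, Pow(Add(-25, Mul(-5, 1), 100, Mul(20, 1)), 2))) = Mul(-4, Add(12, Pow(Add(-25, -5, 100, 20), 2))) = Mul(-4, Add(12, Pow(90, 2))) = Mul(-4, Add(12, 8100)) = Mul(-4, 8112) = -32448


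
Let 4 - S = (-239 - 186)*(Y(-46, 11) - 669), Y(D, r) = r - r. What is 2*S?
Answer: -568642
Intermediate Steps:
Y(D, r) = 0
S = -284321 (S = 4 - (-239 - 186)*(0 - 669) = 4 - (-425)*(-669) = 4 - 1*284325 = 4 - 284325 = -284321)
2*S = 2*(-284321) = -568642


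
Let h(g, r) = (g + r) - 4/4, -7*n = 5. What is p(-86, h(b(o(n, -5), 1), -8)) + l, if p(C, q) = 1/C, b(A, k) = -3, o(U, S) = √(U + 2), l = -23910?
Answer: -2056261/86 ≈ -23910.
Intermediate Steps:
n = -5/7 (n = -⅐*5 = -5/7 ≈ -0.71429)
o(U, S) = √(2 + U)
h(g, r) = -1 + g + r (h(g, r) = (g + r) - 4*¼ = (g + r) - 1 = -1 + g + r)
p(-86, h(b(o(n, -5), 1), -8)) + l = 1/(-86) - 23910 = -1/86 - 23910 = -2056261/86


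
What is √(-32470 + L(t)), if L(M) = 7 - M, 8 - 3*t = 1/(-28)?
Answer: I*√6363273/14 ≈ 180.18*I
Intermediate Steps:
t = 75/28 (t = 8/3 - ⅓/(-28) = 8/3 - ⅓*(-1/28) = 8/3 + 1/84 = 75/28 ≈ 2.6786)
√(-32470 + L(t)) = √(-32470 + (7 - 1*75/28)) = √(-32470 + (7 - 75/28)) = √(-32470 + 121/28) = √(-909039/28) = I*√6363273/14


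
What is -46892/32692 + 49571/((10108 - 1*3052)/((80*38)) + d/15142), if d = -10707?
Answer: 291384031875806/9487406379 ≈ 30713.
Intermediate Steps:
-46892/32692 + 49571/((10108 - 1*3052)/((80*38)) + d/15142) = -46892/32692 + 49571/((10108 - 1*3052)/((80*38)) - 10707/15142) = -46892*1/32692 + 49571/((10108 - 3052)/3040 - 10707*1/15142) = -11723/8173 + 49571/(7056*(1/3040) - 10707/15142) = -11723/8173 + 49571/(441/190 - 10707/15142) = -11723/8173 + 49571/(1160823/719245) = -11723/8173 + 49571*(719245/1160823) = -11723/8173 + 35653693895/1160823 = 291384031875806/9487406379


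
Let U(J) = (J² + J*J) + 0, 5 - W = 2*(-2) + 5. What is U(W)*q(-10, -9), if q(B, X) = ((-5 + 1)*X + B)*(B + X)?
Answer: -15808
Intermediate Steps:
W = 4 (W = 5 - (2*(-2) + 5) = 5 - (-4 + 5) = 5 - 1*1 = 5 - 1 = 4)
U(J) = 2*J² (U(J) = (J² + J²) + 0 = 2*J² + 0 = 2*J²)
q(B, X) = (B + X)*(B - 4*X) (q(B, X) = (-4*X + B)*(B + X) = (B - 4*X)*(B + X) = (B + X)*(B - 4*X))
U(W)*q(-10, -9) = (2*4²)*((-10)² - 4*(-9)² - 3*(-10)*(-9)) = (2*16)*(100 - 4*81 - 270) = 32*(100 - 324 - 270) = 32*(-494) = -15808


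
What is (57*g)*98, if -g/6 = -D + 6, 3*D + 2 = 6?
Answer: -156408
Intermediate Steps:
D = 4/3 (D = -⅔ + (⅓)*6 = -⅔ + 2 = 4/3 ≈ 1.3333)
g = -28 (g = -6*(-1*4/3 + 6) = -6*(-4/3 + 6) = -6*14/3 = -28)
(57*g)*98 = (57*(-28))*98 = -1596*98 = -156408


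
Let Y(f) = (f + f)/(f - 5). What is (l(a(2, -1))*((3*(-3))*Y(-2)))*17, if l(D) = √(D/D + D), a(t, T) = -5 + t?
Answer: -612*I*√2/7 ≈ -123.64*I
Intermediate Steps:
Y(f) = 2*f/(-5 + f) (Y(f) = (2*f)/(-5 + f) = 2*f/(-5 + f))
l(D) = √(1 + D)
(l(a(2, -1))*((3*(-3))*Y(-2)))*17 = (√(1 + (-5 + 2))*((3*(-3))*(2*(-2)/(-5 - 2))))*17 = (√(1 - 3)*(-18*(-2)/(-7)))*17 = (√(-2)*(-18*(-2)*(-1)/7))*17 = ((I*√2)*(-9*4/7))*17 = ((I*√2)*(-36/7))*17 = -36*I*√2/7*17 = -612*I*√2/7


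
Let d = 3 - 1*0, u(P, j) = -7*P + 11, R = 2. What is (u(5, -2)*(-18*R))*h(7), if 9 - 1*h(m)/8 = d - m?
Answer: 89856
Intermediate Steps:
u(P, j) = 11 - 7*P
d = 3 (d = 3 + 0 = 3)
h(m) = 48 + 8*m (h(m) = 72 - 8*(3 - m) = 72 + (-24 + 8*m) = 48 + 8*m)
(u(5, -2)*(-18*R))*h(7) = ((11 - 7*5)*(-18*2))*(48 + 8*7) = ((11 - 35)*(-36))*(48 + 56) = -24*(-36)*104 = 864*104 = 89856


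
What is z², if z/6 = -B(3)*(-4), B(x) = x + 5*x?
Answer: 186624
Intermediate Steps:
B(x) = 6*x
z = 432 (z = 6*(-6*3*(-4)) = 6*(-1*18*(-4)) = 6*(-18*(-4)) = 6*72 = 432)
z² = 432² = 186624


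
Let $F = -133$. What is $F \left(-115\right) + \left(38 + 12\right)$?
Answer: $15345$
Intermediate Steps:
$F \left(-115\right) + \left(38 + 12\right) = \left(-133\right) \left(-115\right) + \left(38 + 12\right) = 15295 + 50 = 15345$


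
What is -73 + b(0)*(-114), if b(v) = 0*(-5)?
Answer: -73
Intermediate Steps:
b(v) = 0
-73 + b(0)*(-114) = -73 + 0*(-114) = -73 + 0 = -73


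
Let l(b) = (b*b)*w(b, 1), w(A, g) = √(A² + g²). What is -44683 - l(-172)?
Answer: -44683 - 29584*√29585 ≈ -5.1332e+6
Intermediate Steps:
l(b) = b²*√(1 + b²) (l(b) = (b*b)*√(b² + 1²) = b²*√(b² + 1) = b²*√(1 + b²))
-44683 - l(-172) = -44683 - (-172)²*√(1 + (-172)²) = -44683 - 29584*√(1 + 29584) = -44683 - 29584*√29585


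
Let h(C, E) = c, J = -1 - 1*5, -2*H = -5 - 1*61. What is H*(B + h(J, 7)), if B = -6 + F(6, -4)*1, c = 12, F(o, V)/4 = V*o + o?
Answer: -2178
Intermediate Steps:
H = 33 (H = -(-5 - 1*61)/2 = -(-5 - 61)/2 = -½*(-66) = 33)
F(o, V) = 4*o + 4*V*o (F(o, V) = 4*(V*o + o) = 4*(o + V*o) = 4*o + 4*V*o)
J = -6 (J = -1 - 5 = -6)
h(C, E) = 12
B = -78 (B = -6 + (4*6*(1 - 4))*1 = -6 + (4*6*(-3))*1 = -6 - 72*1 = -6 - 72 = -78)
H*(B + h(J, 7)) = 33*(-78 + 12) = 33*(-66) = -2178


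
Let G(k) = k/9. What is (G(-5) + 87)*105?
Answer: 27230/3 ≈ 9076.7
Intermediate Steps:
G(k) = k/9 (G(k) = k*(⅑) = k/9)
(G(-5) + 87)*105 = ((⅑)*(-5) + 87)*105 = (-5/9 + 87)*105 = (778/9)*105 = 27230/3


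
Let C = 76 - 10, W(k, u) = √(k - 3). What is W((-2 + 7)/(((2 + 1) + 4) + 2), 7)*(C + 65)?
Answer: 131*I*√22/3 ≈ 204.81*I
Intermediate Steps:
W(k, u) = √(-3 + k)
C = 66
W((-2 + 7)/(((2 + 1) + 4) + 2), 7)*(C + 65) = √(-3 + (-2 + 7)/(((2 + 1) + 4) + 2))*(66 + 65) = √(-3 + 5/((3 + 4) + 2))*131 = √(-3 + 5/(7 + 2))*131 = √(-3 + 5/9)*131 = √(-22/9)*131 = (I*√22/3)*131 = 131*I*√22/3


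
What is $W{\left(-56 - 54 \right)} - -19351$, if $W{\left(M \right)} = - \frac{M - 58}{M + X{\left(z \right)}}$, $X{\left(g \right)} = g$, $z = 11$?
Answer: $\frac{638527}{33} \approx 19349.0$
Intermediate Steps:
$W{\left(M \right)} = - \frac{-58 + M}{11 + M}$ ($W{\left(M \right)} = - \frac{M - 58}{M + 11} = - \frac{-58 + M}{11 + M}$)
$W{\left(-56 - 54 \right)} - -19351 = \frac{58 - \left(-56 - 54\right)}{11 - 110} - -19351 = \frac{58 - \left(-56 - 54\right)}{11 - 110} + 19351 = \frac{58 - -110}{11 - 110} + 19351 = \frac{58 + 110}{-99} + 19351 = \left(- \frac{1}{99}\right) 168 + 19351 = - \frac{56}{33} + 19351 = \frac{638527}{33}$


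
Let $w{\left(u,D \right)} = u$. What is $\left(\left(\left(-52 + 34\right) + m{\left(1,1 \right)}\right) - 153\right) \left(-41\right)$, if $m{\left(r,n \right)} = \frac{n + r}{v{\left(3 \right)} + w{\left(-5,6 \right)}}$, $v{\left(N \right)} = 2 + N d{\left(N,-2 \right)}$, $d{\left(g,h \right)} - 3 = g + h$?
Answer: $\frac{63017}{9} \approx 7001.9$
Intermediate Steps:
$d{\left(g,h \right)} = 3 + g + h$ ($d{\left(g,h \right)} = 3 + \left(g + h\right) = 3 + g + h$)
$v{\left(N \right)} = 2 + N \left(1 + N\right)$ ($v{\left(N \right)} = 2 + N \left(3 + N - 2\right) = 2 + N \left(1 + N\right)$)
$m{\left(r,n \right)} = \frac{n}{9} + \frac{r}{9}$ ($m{\left(r,n \right)} = \frac{n + r}{\left(2 + 3 \left(1 + 3\right)\right) - 5} = \frac{n + r}{\left(2 + 3 \cdot 4\right) - 5} = \frac{n + r}{\left(2 + 12\right) - 5} = \frac{n + r}{14 - 5} = \frac{n + r}{9} = \left(n + r\right) \frac{1}{9} = \frac{n}{9} + \frac{r}{9}$)
$\left(\left(\left(-52 + 34\right) + m{\left(1,1 \right)}\right) - 153\right) \left(-41\right) = \left(\left(\left(-52 + 34\right) + \left(\frac{1}{9} \cdot 1 + \frac{1}{9} \cdot 1\right)\right) - 153\right) \left(-41\right) = \left(\left(-18 + \left(\frac{1}{9} + \frac{1}{9}\right)\right) - 153\right) \left(-41\right) = \left(\left(-18 + \frac{2}{9}\right) - 153\right) \left(-41\right) = \left(- \frac{160}{9} - 153\right) \left(-41\right) = \left(- \frac{1537}{9}\right) \left(-41\right) = \frac{63017}{9}$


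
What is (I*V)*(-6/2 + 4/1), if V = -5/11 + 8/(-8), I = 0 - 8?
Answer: 128/11 ≈ 11.636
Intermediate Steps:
I = -8
V = -16/11 (V = -5*1/11 + 8*(-⅛) = -5/11 - 1 = -16/11 ≈ -1.4545)
(I*V)*(-6/2 + 4/1) = (-8*(-16/11))*(-6/2 + 4/1) = 128*(-6*½ + 4*1)/11 = 128*(-3 + 4)/11 = (128/11)*1 = 128/11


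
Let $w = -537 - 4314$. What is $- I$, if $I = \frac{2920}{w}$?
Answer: $\frac{2920}{4851} \approx 0.60194$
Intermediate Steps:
$w = -4851$
$I = - \frac{2920}{4851}$ ($I = \frac{2920}{-4851} = 2920 \left(- \frac{1}{4851}\right) = - \frac{2920}{4851} \approx -0.60194$)
$- I = \left(-1\right) \left(- \frac{2920}{4851}\right) = \frac{2920}{4851}$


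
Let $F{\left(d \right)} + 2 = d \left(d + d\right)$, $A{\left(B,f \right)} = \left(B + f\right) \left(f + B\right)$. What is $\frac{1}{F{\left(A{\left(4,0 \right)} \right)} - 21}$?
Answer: $\frac{1}{489} \approx 0.002045$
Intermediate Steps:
$A{\left(B,f \right)} = \left(B + f\right)^{2}$ ($A{\left(B,f \right)} = \left(B + f\right) \left(B + f\right) = \left(B + f\right)^{2}$)
$F{\left(d \right)} = -2 + 2 d^{2}$ ($F{\left(d \right)} = -2 + d \left(d + d\right) = -2 + d 2 d = -2 + 2 d^{2}$)
$\frac{1}{F{\left(A{\left(4,0 \right)} \right)} - 21} = \frac{1}{\left(-2 + 2 \left(\left(4 + 0\right)^{2}\right)^{2}\right) - 21} = \frac{1}{\left(-2 + 2 \left(4^{2}\right)^{2}\right) - 21} = \frac{1}{\left(-2 + 2 \cdot 16^{2}\right) - 21} = \frac{1}{\left(-2 + 2 \cdot 256\right) - 21} = \frac{1}{\left(-2 + 512\right) - 21} = \frac{1}{510 - 21} = \frac{1}{489}$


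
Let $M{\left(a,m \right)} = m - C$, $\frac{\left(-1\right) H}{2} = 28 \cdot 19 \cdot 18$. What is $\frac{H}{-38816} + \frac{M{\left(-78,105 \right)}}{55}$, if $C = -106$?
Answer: $\frac{577721}{133430} \approx 4.3298$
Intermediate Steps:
$H = -19152$ ($H = - 2 \cdot 28 \cdot 19 \cdot 18 = - 2 \cdot 532 \cdot 18 = \left(-2\right) 9576 = -19152$)
$M{\left(a,m \right)} = 106 + m$ ($M{\left(a,m \right)} = m - -106 = m + 106 = 106 + m$)
$\frac{H}{-38816} + \frac{M{\left(-78,105 \right)}}{55} = - \frac{19152}{-38816} + \frac{106 + 105}{55} = \left(-19152\right) \left(- \frac{1}{38816}\right) + 211 \cdot \frac{1}{55} = \frac{1197}{2426} + \frac{211}{55} = \frac{577721}{133430}$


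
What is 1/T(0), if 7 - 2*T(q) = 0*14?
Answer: 2/7 ≈ 0.28571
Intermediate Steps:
T(q) = 7/2 (T(q) = 7/2 - 0*14 = 7/2 - ½*0 = 7/2 + 0 = 7/2)
1/T(0) = 1/(7/2) = 2/7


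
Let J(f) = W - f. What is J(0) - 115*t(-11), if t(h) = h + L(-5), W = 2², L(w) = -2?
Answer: 1499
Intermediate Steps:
W = 4
t(h) = -2 + h (t(h) = h - 2 = -2 + h)
J(f) = 4 - f
J(0) - 115*t(-11) = (4 - 1*0) - 115*(-2 - 11) = (4 + 0) - 115*(-13) = 4 + 1495 = 1499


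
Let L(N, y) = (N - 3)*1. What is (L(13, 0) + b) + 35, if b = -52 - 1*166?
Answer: -173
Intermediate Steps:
L(N, y) = -3 + N (L(N, y) = (-3 + N)*1 = -3 + N)
b = -218 (b = -52 - 166 = -218)
(L(13, 0) + b) + 35 = ((-3 + 13) - 218) + 35 = (10 - 218) + 35 = -208 + 35 = -173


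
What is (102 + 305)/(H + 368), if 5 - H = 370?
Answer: 407/3 ≈ 135.67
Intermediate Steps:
H = -365 (H = 5 - 1*370 = 5 - 370 = -365)
(102 + 305)/(H + 368) = (102 + 305)/(-365 + 368) = 407/3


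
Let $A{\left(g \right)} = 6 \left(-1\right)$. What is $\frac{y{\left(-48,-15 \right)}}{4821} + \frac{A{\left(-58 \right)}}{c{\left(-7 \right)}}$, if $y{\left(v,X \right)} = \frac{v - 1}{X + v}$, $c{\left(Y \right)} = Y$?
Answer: $\frac{260383}{303723} \approx 0.8573$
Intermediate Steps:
$y{\left(v,X \right)} = \frac{-1 + v}{X + v}$
$A{\left(g \right)} = -6$
$\frac{y{\left(-48,-15 \right)}}{4821} + \frac{A{\left(-58 \right)}}{c{\left(-7 \right)}} = \frac{\frac{1}{-15 - 48} \left(-1 - 48\right)}{4821} - \frac{6}{-7} = \frac{1}{-63} \left(-49\right) \frac{1}{4821} - - \frac{6}{7} = \left(- \frac{1}{63}\right) \left(-49\right) \frac{1}{4821} + \frac{6}{7} = \frac{7}{9} \cdot \frac{1}{4821} + \frac{6}{7} = \frac{7}{43389} + \frac{6}{7} = \frac{260383}{303723}$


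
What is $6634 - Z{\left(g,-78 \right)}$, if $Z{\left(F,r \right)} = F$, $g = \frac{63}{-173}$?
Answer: $\frac{1147745}{173} \approx 6634.4$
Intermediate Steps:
$g = - \frac{63}{173}$ ($g = 63 \left(- \frac{1}{173}\right) = - \frac{63}{173} \approx -0.36416$)
$6634 - Z{\left(g,-78 \right)} = 6634 - - \frac{63}{173} = 6634 + \frac{63}{173} = \frac{1147745}{173}$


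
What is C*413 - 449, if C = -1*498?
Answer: -206123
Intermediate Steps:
C = -498
C*413 - 449 = -498*413 - 449 = -205674 - 449 = -206123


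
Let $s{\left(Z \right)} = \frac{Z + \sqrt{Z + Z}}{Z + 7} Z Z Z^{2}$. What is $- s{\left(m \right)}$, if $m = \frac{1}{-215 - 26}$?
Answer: $\frac{1}{5687556717846} - \frac{i \sqrt{482}}{5687556717846} \approx 1.7582 \cdot 10^{-13} - 3.8601 \cdot 10^{-12} i$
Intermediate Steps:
$m = - \frac{1}{241}$ ($m = \frac{1}{-241} = - \frac{1}{241} \approx -0.0041494$)
$s{\left(Z \right)} = \frac{Z^{4} \left(Z + \sqrt{2} \sqrt{Z}\right)}{7 + Z}$ ($s{\left(Z \right)} = \frac{Z + \sqrt{2 Z}}{7 + Z} Z Z Z^{2} = \frac{Z + \sqrt{2} \sqrt{Z}}{7 + Z} Z Z Z^{2} = \frac{Z \left(Z + \sqrt{2} \sqrt{Z}\right)}{7 + Z} Z Z^{2} = \frac{Z^{2} \left(Z + \sqrt{2} \sqrt{Z}\right)}{7 + Z} Z^{2} = \frac{Z^{4} \left(Z + \sqrt{2} \sqrt{Z}\right)}{7 + Z}$)
$- s{\left(m \right)} = - \frac{\left(- \frac{1}{241}\right)^{5} + \sqrt{2} \left(- \frac{1}{241}\right)^{\frac{9}{2}}}{7 - \frac{1}{241}} = - \frac{- \frac{1}{812990017201} + \sqrt{2} \frac{i \sqrt{241}}{812990017201}}{\frac{1686}{241}} = - \frac{241 \left(- \frac{1}{812990017201} + \frac{i \sqrt{482}}{812990017201}\right)}{1686} = - (- \frac{1}{5687556717846} + \frac{i \sqrt{482}}{5687556717846}) = \frac{1}{5687556717846} - \frac{i \sqrt{482}}{5687556717846}$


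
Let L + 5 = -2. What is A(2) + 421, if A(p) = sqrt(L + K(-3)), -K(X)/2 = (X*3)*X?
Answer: 421 + I*sqrt(61) ≈ 421.0 + 7.8102*I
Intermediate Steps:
L = -7 (L = -5 - 2 = -7)
K(X) = -6*X**2 (K(X) = -2*X*3*X = -2*3*X*X = -6*X**2)
A(p) = I*sqrt(61) (A(p) = sqrt(-7 - 6*(-3)**2) = sqrt(-7 - 6*9) = sqrt(-7 - 54) = sqrt(-61) = I*sqrt(61))
A(2) + 421 = I*sqrt(61) + 421 = 421 + I*sqrt(61)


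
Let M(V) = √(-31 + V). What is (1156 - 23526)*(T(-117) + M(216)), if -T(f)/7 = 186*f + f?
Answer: -3426032610 - 22370*√185 ≈ -3.4263e+9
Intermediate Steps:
T(f) = -1309*f (T(f) = -7*(186*f + f) = -1309*f)
(1156 - 23526)*(T(-117) + M(216)) = (1156 - 23526)*(-1309*(-117) + √(-31 + 216)) = -22370*(153153 + √185) = -3426032610 - 22370*√185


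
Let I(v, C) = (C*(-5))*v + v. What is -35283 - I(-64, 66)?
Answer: -56339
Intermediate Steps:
I(v, C) = v - 5*C*v (I(v, C) = (-5*C)*v + v = -5*C*v + v = v - 5*C*v)
-35283 - I(-64, 66) = -35283 - (-64)*(1 - 5*66) = -35283 - (-64)*(1 - 330) = -35283 - (-64)*(-329) = -35283 - 1*21056 = -35283 - 21056 = -56339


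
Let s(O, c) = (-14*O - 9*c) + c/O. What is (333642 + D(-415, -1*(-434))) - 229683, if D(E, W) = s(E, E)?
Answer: 113505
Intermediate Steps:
s(O, c) = -14*O - 9*c + c/O
D(E, W) = 1 - 23*E (D(E, W) = -14*E - 9*E + E/E = -14*E - 9*E + 1 = 1 - 23*E)
(333642 + D(-415, -1*(-434))) - 229683 = (333642 + (1 - 23*(-415))) - 229683 = (333642 + (1 + 9545)) - 229683 = (333642 + 9546) - 229683 = 343188 - 229683 = 113505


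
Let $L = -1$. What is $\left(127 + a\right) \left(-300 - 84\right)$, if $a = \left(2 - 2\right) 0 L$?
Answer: $-48768$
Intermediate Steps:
$a = 0$ ($a = \left(2 - 2\right) 0 \left(-1\right) = 0 \cdot 0 \left(-1\right) = 0 \left(-1\right) = 0$)
$\left(127 + a\right) \left(-300 - 84\right) = \left(127 + 0\right) \left(-300 - 84\right) = 127 \left(-384\right) = -48768$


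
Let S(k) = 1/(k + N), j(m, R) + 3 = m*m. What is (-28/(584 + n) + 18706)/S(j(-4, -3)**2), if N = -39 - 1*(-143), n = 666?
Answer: 3191707428/625 ≈ 5.1067e+6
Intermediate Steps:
j(m, R) = -3 + m**2 (j(m, R) = -3 + m*m = -3 + m**2)
N = 104 (N = -39 + 143 = 104)
S(k) = 1/(104 + k) (S(k) = 1/(k + 104) = 1/(104 + k))
(-28/(584 + n) + 18706)/S(j(-4, -3)**2) = (-28/(584 + 666) + 18706)/(1/(104 + (-3 + (-4)**2)**2)) = (-28/1250 + 18706)/(1/(104 + (-3 + 16)**2)) = (-28*1/1250 + 18706)/(1/(104 + 13**2)) = (-14/625 + 18706)/(1/(104 + 169)) = 11691236/(625*(1/273)) = (11691236/625)*273 = 3191707428/625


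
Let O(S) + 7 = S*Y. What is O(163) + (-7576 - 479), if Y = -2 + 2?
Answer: -8062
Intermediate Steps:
Y = 0
O(S) = -7 (O(S) = -7 + S*0 = -7 + 0 = -7)
O(163) + (-7576 - 479) = -7 + (-7576 - 479) = -7 - 8055 = -8062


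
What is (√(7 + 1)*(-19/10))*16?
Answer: -304*√2/5 ≈ -85.984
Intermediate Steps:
(√(7 + 1)*(-19/10))*16 = (√8*(-19*⅒))*16 = ((2*√2)*(-19/10))*16 = -19*√2/5*16 = -304*√2/5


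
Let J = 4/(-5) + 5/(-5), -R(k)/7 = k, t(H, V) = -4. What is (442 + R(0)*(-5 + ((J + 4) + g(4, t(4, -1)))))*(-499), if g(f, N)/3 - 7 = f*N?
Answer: -220558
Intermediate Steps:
R(k) = -7*k
g(f, N) = 21 + 3*N*f (g(f, N) = 21 + 3*(f*N) = 21 + 3*(N*f) = 21 + 3*N*f)
J = -9/5 (J = 4*(-1/5) + 5*(-1/5) = -4/5 - 1 = -9/5 ≈ -1.8000)
(442 + R(0)*(-5 + ((J + 4) + g(4, t(4, -1)))))*(-499) = (442 + (-7*0)*(-5 + ((-9/5 + 4) + (21 + 3*(-4)*4))))*(-499) = (442 + 0*(-5 + (11/5 + (21 - 48))))*(-499) = (442 + 0*(-5 + (11/5 - 27)))*(-499) = (442 + 0*(-5 - 124/5))*(-499) = (442 + 0*(-149/5))*(-499) = (442 + 0)*(-499) = 442*(-499) = -220558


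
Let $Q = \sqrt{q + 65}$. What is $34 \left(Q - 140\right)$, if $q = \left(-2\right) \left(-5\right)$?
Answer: $-4760 + 170 \sqrt{3} \approx -4465.6$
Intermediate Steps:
$q = 10$
$Q = 5 \sqrt{3}$ ($Q = \sqrt{10 + 65} = \sqrt{75} = 5 \sqrt{3} \approx 8.6602$)
$34 \left(Q - 140\right) = 34 \left(5 \sqrt{3} - 140\right) = 34 \left(-140 + 5 \sqrt{3}\right) = -4760 + 170 \sqrt{3}$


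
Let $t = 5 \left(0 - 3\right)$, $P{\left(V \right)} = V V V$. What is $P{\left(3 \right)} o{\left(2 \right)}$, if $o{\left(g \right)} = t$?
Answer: $-405$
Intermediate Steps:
$P{\left(V \right)} = V^{3}$ ($P{\left(V \right)} = V^{2} V = V^{3}$)
$t = -15$ ($t = 5 \left(-3\right) = -15$)
$o{\left(g \right)} = -15$
$P{\left(3 \right)} o{\left(2 \right)} = 3^{3} \left(-15\right) = 27 \left(-15\right) = -405$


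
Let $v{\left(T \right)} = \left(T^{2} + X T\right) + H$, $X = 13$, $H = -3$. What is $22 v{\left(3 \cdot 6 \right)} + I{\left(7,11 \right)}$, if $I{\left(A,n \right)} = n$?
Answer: $12221$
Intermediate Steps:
$v{\left(T \right)} = -3 + T^{2} + 13 T$ ($v{\left(T \right)} = \left(T^{2} + 13 T\right) - 3 = -3 + T^{2} + 13 T$)
$22 v{\left(3 \cdot 6 \right)} + I{\left(7,11 \right)} = 22 \left(-3 + \left(3 \cdot 6\right)^{2} + 13 \cdot 3 \cdot 6\right) + 11 = 22 \left(-3 + 18^{2} + 13 \cdot 18\right) + 11 = 22 \left(-3 + 324 + 234\right) + 11 = 22 \cdot 555 + 11 = 12210 + 11 = 12221$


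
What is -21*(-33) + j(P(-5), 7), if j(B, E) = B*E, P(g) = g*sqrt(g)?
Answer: 693 - 35*I*sqrt(5) ≈ 693.0 - 78.262*I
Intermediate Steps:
P(g) = g**(3/2)
-21*(-33) + j(P(-5), 7) = -21*(-33) + (-5)**(3/2)*7 = 693 - 5*I*sqrt(5)*7 = 693 - 35*I*sqrt(5)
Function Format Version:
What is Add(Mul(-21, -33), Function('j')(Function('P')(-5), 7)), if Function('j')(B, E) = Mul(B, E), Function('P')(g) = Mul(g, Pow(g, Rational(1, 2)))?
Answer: Add(693, Mul(-35, I, Pow(5, Rational(1, 2)))) ≈ Add(693.00, Mul(-78.262, I))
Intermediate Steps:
Function('P')(g) = Pow(g, Rational(3, 2))
Add(Mul(-21, -33), Function('j')(Function('P')(-5), 7)) = Add(Mul(-21, -33), Mul(Pow(-5, Rational(3, 2)), 7)) = Add(693, Mul(Mul(-5, I, Pow(5, Rational(1, 2))), 7)) = Add(693, Mul(-35, I, Pow(5, Rational(1, 2))))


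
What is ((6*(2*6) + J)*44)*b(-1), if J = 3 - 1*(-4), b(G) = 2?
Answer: 6952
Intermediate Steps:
J = 7 (J = 3 + 4 = 7)
((6*(2*6) + J)*44)*b(-1) = ((6*(2*6) + 7)*44)*2 = ((6*12 + 7)*44)*2 = ((72 + 7)*44)*2 = (79*44)*2 = 3476*2 = 6952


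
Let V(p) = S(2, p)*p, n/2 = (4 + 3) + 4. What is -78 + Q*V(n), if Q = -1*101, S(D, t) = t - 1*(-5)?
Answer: -60072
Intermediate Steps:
S(D, t) = 5 + t (S(D, t) = t + 5 = 5 + t)
n = 22 (n = 2*((4 + 3) + 4) = 2*(7 + 4) = 2*11 = 22)
V(p) = p*(5 + p) (V(p) = (5 + p)*p = p*(5 + p))
Q = -101
-78 + Q*V(n) = -78 - 2222*(5 + 22) = -78 - 2222*27 = -78 - 101*594 = -78 - 59994 = -60072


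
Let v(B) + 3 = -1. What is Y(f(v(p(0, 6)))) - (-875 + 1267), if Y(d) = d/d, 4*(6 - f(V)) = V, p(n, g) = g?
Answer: -391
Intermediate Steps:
v(B) = -4 (v(B) = -3 - 1 = -4)
f(V) = 6 - V/4
Y(d) = 1
Y(f(v(p(0, 6)))) - (-875 + 1267) = 1 - (-875 + 1267) = 1 - 1*392 = 1 - 392 = -391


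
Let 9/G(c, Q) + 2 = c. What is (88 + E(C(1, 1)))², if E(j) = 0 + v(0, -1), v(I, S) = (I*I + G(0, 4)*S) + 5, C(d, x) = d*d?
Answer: 38025/4 ≈ 9506.3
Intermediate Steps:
C(d, x) = d²
G(c, Q) = 9/(-2 + c)
v(I, S) = 5 + I² - 9*S/2 (v(I, S) = (I*I + (9/(-2 + 0))*S) + 5 = (I² + (9/(-2))*S) + 5 = (I² + (9*(-½))*S) + 5 = (I² - 9*S/2) + 5 = 5 + I² - 9*S/2)
E(j) = 19/2 (E(j) = 0 + (5 + 0² - 9/2*(-1)) = 0 + (5 + 0 + 9/2) = 0 + 19/2 = 19/2)
(88 + E(C(1, 1)))² = (88 + 19/2)² = (195/2)² = 38025/4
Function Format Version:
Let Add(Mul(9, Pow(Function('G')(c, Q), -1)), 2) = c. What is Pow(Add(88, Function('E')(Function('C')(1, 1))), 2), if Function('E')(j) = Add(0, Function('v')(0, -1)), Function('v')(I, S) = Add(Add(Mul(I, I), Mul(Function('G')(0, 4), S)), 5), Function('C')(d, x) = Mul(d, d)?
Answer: Rational(38025, 4) ≈ 9506.3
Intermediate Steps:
Function('C')(d, x) = Pow(d, 2)
Function('G')(c, Q) = Mul(9, Pow(Add(-2, c), -1))
Function('v')(I, S) = Add(5, Pow(I, 2), Mul(Rational(-9, 2), S)) (Function('v')(I, S) = Add(Add(Mul(I, I), Mul(Mul(9, Pow(Add(-2, 0), -1)), S)), 5) = Add(Add(Pow(I, 2), Mul(Mul(9, Pow(-2, -1)), S)), 5) = Add(Add(Pow(I, 2), Mul(Mul(9, Rational(-1, 2)), S)), 5) = Add(Add(Pow(I, 2), Mul(Rational(-9, 2), S)), 5) = Add(5, Pow(I, 2), Mul(Rational(-9, 2), S)))
Function('E')(j) = Rational(19, 2) (Function('E')(j) = Add(0, Add(5, Pow(0, 2), Mul(Rational(-9, 2), -1))) = Add(0, Add(5, 0, Rational(9, 2))) = Add(0, Rational(19, 2)) = Rational(19, 2))
Pow(Add(88, Function('E')(Function('C')(1, 1))), 2) = Pow(Add(88, Rational(19, 2)), 2) = Pow(Rational(195, 2), 2) = Rational(38025, 4)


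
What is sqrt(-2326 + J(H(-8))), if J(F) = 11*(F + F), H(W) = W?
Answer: 3*I*sqrt(278) ≈ 50.02*I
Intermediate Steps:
J(F) = 22*F (J(F) = 11*(2*F) = 22*F)
sqrt(-2326 + J(H(-8))) = sqrt(-2326 + 22*(-8)) = sqrt(-2326 - 176) = sqrt(-2502) = 3*I*sqrt(278)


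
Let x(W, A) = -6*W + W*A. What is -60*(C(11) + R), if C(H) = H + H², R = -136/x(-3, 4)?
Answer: -6560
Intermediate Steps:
x(W, A) = -6*W + A*W
R = -68/3 (R = -136*(-1/(3*(-6 + 4))) = -136/((-3*(-2))) = -136/6 = -136*⅙ = -68/3 ≈ -22.667)
-60*(C(11) + R) = -60*(11*(1 + 11) - 68/3) = -60*(11*12 - 68/3) = -60*(132 - 68/3) = -60*328/3 = -6560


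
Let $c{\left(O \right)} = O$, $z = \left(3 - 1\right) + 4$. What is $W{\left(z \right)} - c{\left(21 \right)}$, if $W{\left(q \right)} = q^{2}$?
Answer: $15$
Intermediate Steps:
$z = 6$ ($z = 2 + 4 = 6$)
$W{\left(z \right)} - c{\left(21 \right)} = 6^{2} - 21 = 36 - 21 = 15$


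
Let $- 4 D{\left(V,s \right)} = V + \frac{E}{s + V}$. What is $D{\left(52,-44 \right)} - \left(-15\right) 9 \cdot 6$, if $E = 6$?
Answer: $\frac{12749}{16} \approx 796.81$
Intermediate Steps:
$D{\left(V,s \right)} = - \frac{3}{2 \left(V + s\right)} - \frac{V}{4}$ ($D{\left(V,s \right)} = - \frac{V + \frac{6}{s + V}}{4} = - \frac{V + \frac{6}{V + s}}{4} = - \frac{3}{2 \left(V + s\right)} - \frac{V}{4}$)
$D{\left(52,-44 \right)} - \left(-15\right) 9 \cdot 6 = \frac{-6 - 52^{2} - 52 \left(-44\right)}{4 \left(52 - 44\right)} - \left(-15\right) 9 \cdot 6 = \frac{-6 - 2704 + 2288}{4 \cdot 8} - \left(-135\right) 6 = \frac{1}{4} \cdot \frac{1}{8} \left(-6 - 2704 + 2288\right) - -810 = \frac{1}{4} \cdot \frac{1}{8} \left(-422\right) + 810 = - \frac{211}{16} + 810 = \frac{12749}{16}$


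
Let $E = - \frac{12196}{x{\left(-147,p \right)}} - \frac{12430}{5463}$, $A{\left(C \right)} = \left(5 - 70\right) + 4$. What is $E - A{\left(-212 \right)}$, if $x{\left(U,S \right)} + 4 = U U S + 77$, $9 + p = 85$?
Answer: $\frac{526822849493}{8972196291} \approx 58.717$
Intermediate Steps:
$p = 76$ ($p = -9 + 85 = 76$)
$x{\left(U,S \right)} = 73 + S U^{2}$ ($x{\left(U,S \right)} = -4 + \left(U U S + 77\right) = -4 + \left(U^{2} S + 77\right) = -4 + \left(S U^{2} + 77\right) = -4 + \left(77 + S U^{2}\right) = 73 + S U^{2}$)
$A{\left(C \right)} = -61$ ($A{\left(C \right)} = -65 + 4 = -61$)
$E = - \frac{20481124258}{8972196291}$ ($E = - \frac{12196}{73 + 76 \left(-147\right)^{2}} - \frac{12430}{5463} = - \frac{12196}{73 + 76 \cdot 21609} - \frac{12430}{5463} = - \frac{12196}{73 + 1642284} - \frac{12430}{5463} = - \frac{12196}{1642357} - \frac{12430}{5463} = - \frac{20481124258}{8972196291} \approx -2.2827$)
$E - A{\left(-212 \right)} = - \frac{20481124258}{8972196291} - -61 = - \frac{20481124258}{8972196291} + 61 = \frac{526822849493}{8972196291}$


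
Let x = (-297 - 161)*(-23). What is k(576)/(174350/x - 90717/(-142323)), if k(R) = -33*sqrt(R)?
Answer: -499743494/10845803 ≈ -46.077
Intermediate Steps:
x = 10534 (x = -458*(-23) = 10534)
k(576)/(174350/x - 90717/(-142323)) = (-33*sqrt(576))/(174350/10534 - 90717/(-142323)) = (-33*24)/(174350*(1/10534) - 90717*(-1/142323)) = -792/(87175/5267 + 30239/47441) = -792/4294937988/249871747 = -792*249871747/4294937988 = -499743494/10845803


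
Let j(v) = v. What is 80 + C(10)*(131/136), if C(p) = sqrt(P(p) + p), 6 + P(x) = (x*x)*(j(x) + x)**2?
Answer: 80 + 131*sqrt(10001)/68 ≈ 272.66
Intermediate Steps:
P(x) = -6 + 4*x**4 (P(x) = -6 + (x*x)*(x + x)**2 = -6 + x**2*(2*x)**2 = -6 + x**2*(4*x**2) = -6 + 4*x**4)
C(p) = sqrt(-6 + p + 4*p**4) (C(p) = sqrt((-6 + 4*p**4) + p) = sqrt(-6 + p + 4*p**4))
80 + C(10)*(131/136) = 80 + sqrt(-6 + 10 + 4*10**4)*(131/136) = 80 + sqrt(-6 + 10 + 4*10000)*(131*(1/136)) = 80 + sqrt(-6 + 10 + 40000)*(131/136) = 80 + sqrt(40004)*(131/136) = 80 + (2*sqrt(10001))*(131/136) = 80 + 131*sqrt(10001)/68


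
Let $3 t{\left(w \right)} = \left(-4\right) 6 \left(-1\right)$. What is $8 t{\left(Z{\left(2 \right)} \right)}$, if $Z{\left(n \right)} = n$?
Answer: $64$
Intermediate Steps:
$t{\left(w \right)} = 8$ ($t{\left(w \right)} = \frac{\left(-4\right) 6 \left(-1\right)}{3} = \frac{\left(-24\right) \left(-1\right)}{3} = \frac{1}{3} \cdot 24 = 8$)
$8 t{\left(Z{\left(2 \right)} \right)} = 8 \cdot 8 = 64$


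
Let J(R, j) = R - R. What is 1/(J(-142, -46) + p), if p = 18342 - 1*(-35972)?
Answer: 1/54314 ≈ 1.8411e-5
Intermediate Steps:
J(R, j) = 0
p = 54314 (p = 18342 + 35972 = 54314)
1/(J(-142, -46) + p) = 1/(0 + 54314) = 1/54314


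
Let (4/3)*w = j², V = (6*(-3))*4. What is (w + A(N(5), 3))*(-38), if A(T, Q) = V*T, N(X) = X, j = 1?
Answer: 27303/2 ≈ 13652.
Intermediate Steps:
V = -72 (V = -18*4 = -72)
A(T, Q) = -72*T
w = ¾ (w = (¾)*1² = (¾)*1 = ¾ ≈ 0.75000)
(w + A(N(5), 3))*(-38) = (¾ - 72*5)*(-38) = (¾ - 360)*(-38) = -1437/4*(-38) = 27303/2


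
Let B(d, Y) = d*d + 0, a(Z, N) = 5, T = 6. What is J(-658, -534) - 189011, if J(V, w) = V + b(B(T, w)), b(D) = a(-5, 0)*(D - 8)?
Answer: -189529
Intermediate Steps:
B(d, Y) = d² (B(d, Y) = d² + 0 = d²)
b(D) = -40 + 5*D (b(D) = 5*(D - 8) = 5*(-8 + D) = -40 + 5*D)
J(V, w) = 140 + V (J(V, w) = V + (-40 + 5*6²) = V + (-40 + 5*36) = V + (-40 + 180) = V + 140 = 140 + V)
J(-658, -534) - 189011 = (140 - 658) - 189011 = -518 - 189011 = -189529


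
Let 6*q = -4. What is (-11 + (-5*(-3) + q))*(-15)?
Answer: -50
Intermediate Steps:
q = -⅔ (q = (⅙)*(-4) = -⅔ ≈ -0.66667)
(-11 + (-5*(-3) + q))*(-15) = (-11 + (-5*(-3) - ⅔))*(-15) = (-11 + (15 - ⅔))*(-15) = (-11 + 43/3)*(-15) = (10/3)*(-15) = -50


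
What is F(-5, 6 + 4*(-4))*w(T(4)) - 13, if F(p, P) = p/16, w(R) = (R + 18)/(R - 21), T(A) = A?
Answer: -1713/136 ≈ -12.596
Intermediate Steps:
w(R) = (18 + R)/(-21 + R)
F(p, P) = p/16 (F(p, P) = p*(1/16) = p/16)
F(-5, 6 + 4*(-4))*w(T(4)) - 13 = ((1/16)*(-5))*((18 + 4)/(-21 + 4)) - 13 = -5*22/(16*(-17)) - 13 = -(-5)*22/272 - 13 = -5/16*(-22/17) - 13 = 55/136 - 13 = -1713/136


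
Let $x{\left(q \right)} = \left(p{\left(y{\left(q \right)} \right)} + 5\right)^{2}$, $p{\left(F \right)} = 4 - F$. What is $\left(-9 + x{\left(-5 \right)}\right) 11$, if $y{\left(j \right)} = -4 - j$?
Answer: $605$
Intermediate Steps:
$x{\left(q \right)} = \left(13 + q\right)^{2}$ ($x{\left(q \right)} = \left(\left(4 - \left(-4 - q\right)\right) + 5\right)^{2} = \left(\left(4 + \left(4 + q\right)\right) + 5\right)^{2} = \left(\left(8 + q\right) + 5\right)^{2} = \left(13 + q\right)^{2}$)
$\left(-9 + x{\left(-5 \right)}\right) 11 = \left(-9 + \left(13 - 5\right)^{2}\right) 11 = \left(-9 + 8^{2}\right) 11 = \left(-9 + 64\right) 11 = 55 \cdot 11 = 605$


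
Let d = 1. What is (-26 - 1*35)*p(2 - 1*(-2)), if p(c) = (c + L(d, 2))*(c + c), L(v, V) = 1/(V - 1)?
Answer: -2440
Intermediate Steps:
L(v, V) = 1/(-1 + V)
p(c) = 2*c*(1 + c) (p(c) = (c + 1/(-1 + 2))*(c + c) = (c + 1/1)*(2*c) = (c + 1)*(2*c) = (1 + c)*(2*c) = 2*c*(1 + c))
(-26 - 1*35)*p(2 - 1*(-2)) = (-26 - 1*35)*(2*(2 - 1*(-2))*(1 + (2 - 1*(-2)))) = (-26 - 35)*(2*(2 + 2)*(1 + (2 + 2))) = -122*4*(1 + 4) = -122*4*5 = -61*40 = -2440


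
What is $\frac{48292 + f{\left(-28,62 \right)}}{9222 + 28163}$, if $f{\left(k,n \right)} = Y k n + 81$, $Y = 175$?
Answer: $- \frac{255427}{37385} \approx -6.8323$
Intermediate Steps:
$f{\left(k,n \right)} = 81 + 175 k n$ ($f{\left(k,n \right)} = 175 k n + 81 = 81 + 175 k n$)
$\frac{48292 + f{\left(-28,62 \right)}}{9222 + 28163} = \frac{48292 + \left(81 + 175 \left(-28\right) 62\right)}{9222 + 28163} = \frac{48292 + \left(81 - 303800\right)}{37385} = \left(48292 - 303719\right) \frac{1}{37385} = \left(-255427\right) \frac{1}{37385} = - \frac{255427}{37385}$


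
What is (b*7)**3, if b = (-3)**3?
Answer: -6751269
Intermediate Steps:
b = -27
(b*7)**3 = (-27*7)**3 = (-189)**3 = -6751269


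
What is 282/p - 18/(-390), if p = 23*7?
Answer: 18813/10465 ≈ 1.7977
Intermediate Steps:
p = 161
282/p - 18/(-390) = 282/161 - 18/(-390) = 282*(1/161) - 18*(-1/390) = 282/161 + 3/65 = 18813/10465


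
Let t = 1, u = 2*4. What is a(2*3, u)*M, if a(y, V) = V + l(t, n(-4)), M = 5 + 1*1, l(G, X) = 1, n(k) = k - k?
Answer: 54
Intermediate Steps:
n(k) = 0
u = 8
M = 6 (M = 5 + 1 = 6)
a(y, V) = 1 + V (a(y, V) = V + 1 = 1 + V)
a(2*3, u)*M = (1 + 8)*6 = 9*6 = 54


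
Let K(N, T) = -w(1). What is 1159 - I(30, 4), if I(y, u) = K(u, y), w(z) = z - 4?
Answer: 1156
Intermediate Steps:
w(z) = -4 + z
K(N, T) = 3 (K(N, T) = -(-4 + 1) = -1*(-3) = 3)
I(y, u) = 3
1159 - I(30, 4) = 1159 - 1*3 = 1159 - 3 = 1156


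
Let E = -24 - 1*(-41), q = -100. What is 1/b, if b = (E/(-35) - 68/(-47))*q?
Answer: -329/31620 ≈ -0.010405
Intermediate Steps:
E = 17 (E = -24 + 41 = 17)
b = -31620/329 (b = (17/(-35) - 68/(-47))*(-100) = (17*(-1/35) - 68*(-1/47))*(-100) = (-17/35 + 68/47)*(-100) = (1581/1645)*(-100) = -31620/329 ≈ -96.109)
1/b = 1/(-31620/329) = -329/31620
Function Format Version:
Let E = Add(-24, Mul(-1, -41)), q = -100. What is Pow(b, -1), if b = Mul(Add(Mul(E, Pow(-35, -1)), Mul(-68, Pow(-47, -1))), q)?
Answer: Rational(-329, 31620) ≈ -0.010405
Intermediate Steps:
E = 17 (E = Add(-24, 41) = 17)
b = Rational(-31620, 329) (b = Mul(Add(Mul(17, Pow(-35, -1)), Mul(-68, Pow(-47, -1))), -100) = Mul(Add(Mul(17, Rational(-1, 35)), Mul(-68, Rational(-1, 47))), -100) = Mul(Add(Rational(-17, 35), Rational(68, 47)), -100) = Mul(Rational(1581, 1645), -100) = Rational(-31620, 329) ≈ -96.109)
Pow(b, -1) = Pow(Rational(-31620, 329), -1) = Rational(-329, 31620)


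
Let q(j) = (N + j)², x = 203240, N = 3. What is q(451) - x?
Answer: 2876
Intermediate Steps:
q(j) = (3 + j)²
q(451) - x = (3 + 451)² - 1*203240 = 454² - 203240 = 206116 - 203240 = 2876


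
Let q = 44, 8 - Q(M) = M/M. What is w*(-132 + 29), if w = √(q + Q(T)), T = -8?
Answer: -103*√51 ≈ -735.57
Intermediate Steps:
Q(M) = 7 (Q(M) = 8 - M/M = 8 - 1*1 = 8 - 1 = 7)
w = √51 (w = √(44 + 7) = √51 ≈ 7.1414)
w*(-132 + 29) = √51*(-132 + 29) = √51*(-103) = -103*√51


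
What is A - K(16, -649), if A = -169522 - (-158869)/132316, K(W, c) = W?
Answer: -22432431139/132316 ≈ -1.6954e+5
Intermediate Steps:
A = -22430314083/132316 (A = -169522 - (-158869)/132316 = -169522 - 1*(-158869/132316) = -169522 + 158869/132316 = -22430314083/132316 ≈ -1.6952e+5)
A - K(16, -649) = -22430314083/132316 - 1*16 = -22430314083/132316 - 16 = -22432431139/132316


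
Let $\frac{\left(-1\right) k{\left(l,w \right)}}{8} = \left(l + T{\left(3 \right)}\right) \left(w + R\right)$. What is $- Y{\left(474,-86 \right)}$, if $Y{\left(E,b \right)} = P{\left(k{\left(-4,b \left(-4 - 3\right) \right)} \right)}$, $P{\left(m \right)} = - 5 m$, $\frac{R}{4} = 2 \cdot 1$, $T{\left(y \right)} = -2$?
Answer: $146400$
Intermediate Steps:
$R = 8$ ($R = 4 \cdot 2 \cdot 1 = 4 \cdot 2 = 8$)
$k{\left(l,w \right)} = - 8 \left(-2 + l\right) \left(8 + w\right)$ ($k{\left(l,w \right)} = - 8 \left(l - 2\right) \left(w + 8\right) = - 8 \left(-2 + l\right) \left(8 + w\right)$)
$Y{\left(E,b \right)} = -1920 + 1680 b$ ($Y{\left(E,b \right)} = - 5 \left(128 - -256 + 16 b \left(-4 - 3\right) - - 32 b \left(-4 - 3\right)\right) = - 5 \left(128 + 256 + 16 b \left(-7\right) - - 32 b \left(-7\right)\right) = - 5 \left(128 + 256 + 16 \left(- 7 b\right) - - 32 \left(- 7 b\right)\right) = - 5 \left(128 + 256 - 112 b - 224 b\right) = - 5 \left(384 - 336 b\right) = -1920 + 1680 b$)
$- Y{\left(474,-86 \right)} = - (-1920 + 1680 \left(-86\right)) = - (-1920 - 144480) = \left(-1\right) \left(-146400\right) = 146400$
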